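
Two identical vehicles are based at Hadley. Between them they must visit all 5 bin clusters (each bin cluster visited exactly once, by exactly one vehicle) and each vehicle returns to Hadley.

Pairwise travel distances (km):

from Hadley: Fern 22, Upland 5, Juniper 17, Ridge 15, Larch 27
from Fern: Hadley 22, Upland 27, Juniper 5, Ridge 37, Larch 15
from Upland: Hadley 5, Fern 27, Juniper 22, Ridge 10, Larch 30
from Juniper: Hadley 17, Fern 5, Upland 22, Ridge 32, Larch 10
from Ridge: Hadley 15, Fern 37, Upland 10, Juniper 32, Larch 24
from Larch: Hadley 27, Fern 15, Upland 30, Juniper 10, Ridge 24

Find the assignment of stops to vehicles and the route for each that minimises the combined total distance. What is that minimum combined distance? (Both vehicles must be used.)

Minimum combined distance: 86 km.

Check every non-empty split of the stops between the two vehicles; for each half take its own optimal tour:
  {Fern} + {Upland, Juniper, Ridge, Larch}: 44 + 66 = 110
  {Upland} + {Fern, Juniper, Ridge, Larch}: 10 + 76 = 86
  {Fern, Upland} + {Juniper, Ridge, Larch}: 54 + 66 = 120
  {Juniper} + {Fern, Upland, Ridge, Larch}: 34 + 76 = 110
  {Fern, Juniper} + {Upland, Ridge, Larch}: 44 + 66 = 110
  {Upland, Juniper} + {Fern, Ridge, Larch}: 44 + 76 = 120
  … (15 splits in total)
Best: vehicle 1 Hadley → Upland → Hadley = 10; vehicle 2 Hadley → Fern → Juniper → Larch → Ridge → Hadley = 76; combined 86.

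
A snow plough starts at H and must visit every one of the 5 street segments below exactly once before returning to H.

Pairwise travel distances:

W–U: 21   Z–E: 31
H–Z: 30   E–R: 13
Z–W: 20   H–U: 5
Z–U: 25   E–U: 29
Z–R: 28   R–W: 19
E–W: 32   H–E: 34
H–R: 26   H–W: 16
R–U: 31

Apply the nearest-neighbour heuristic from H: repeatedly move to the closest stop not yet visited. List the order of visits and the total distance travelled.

H → [U:5 / W:16 / R:26 / Z:30 / E:34] → U (5)
U → [W:21 / Z:25 / E:29 / R:31] → W (21)
W → [R:19 / Z:20 / E:32] → R (19)
R → [E:13 / Z:28] → E (13)
E → [Z:31] → Z (31)
Return Z→H: 30.
Total = 5 + 21 + 19 + 13 + 31 + 30 = 119.

Total distance 119 via the nearest-neighbour route H → U → W → R → E → Z → H.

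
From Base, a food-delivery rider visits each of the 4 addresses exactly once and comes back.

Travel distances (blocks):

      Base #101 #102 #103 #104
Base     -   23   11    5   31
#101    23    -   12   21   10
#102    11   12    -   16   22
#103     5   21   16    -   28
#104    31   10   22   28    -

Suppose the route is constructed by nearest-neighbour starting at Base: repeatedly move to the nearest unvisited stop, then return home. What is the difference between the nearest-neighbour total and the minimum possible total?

The nearest-neighbour route is 8 blocks longer than optimal.

From Base: #103=5, #102=11, #101=23, #104=31 → choose #103 (5).
From #103: #102=16, #101=21, #104=28 → choose #102 (16).
From #102: #101=12, #104=22 → choose #101 (12).
From #101: #104=10 → choose #104 (10).
NN route Base → #103 → #102 → #101 → #104 → Base costs 74.
Optimal: Base → #102 → #101 → #104 → #103 → Base costs 66 (by enumerating all 12 distinct tours).
Excess = 74 − 66 = 8.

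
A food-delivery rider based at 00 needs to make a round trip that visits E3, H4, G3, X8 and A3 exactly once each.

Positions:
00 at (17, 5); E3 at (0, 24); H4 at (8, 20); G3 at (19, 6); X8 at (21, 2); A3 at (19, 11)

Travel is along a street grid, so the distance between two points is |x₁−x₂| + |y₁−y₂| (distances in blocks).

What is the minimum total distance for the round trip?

With 5 stops there are 5!/2 = 60 distinct round trips (a route and its reverse cost the same).
00 - E3 - H4 - G3 - X8 - A3 - 00: 36+12+25+6+11+8 = 98
00 - E3 - H4 - G3 - A3 - X8 - 00: 36+12+25+5+11+7 = 96
00 - E3 - H4 - X8 - G3 - A3 - 00: 36+12+31+6+5+8 = 98
00 - E3 - H4 - X8 - A3 - G3 - 00: 36+12+31+11+5+3 = 98
00 - E3 - H4 - A3 - G3 - X8 - 00: 36+12+20+5+6+7 = 86
00 - E3 - H4 - A3 - X8 - G3 - 00: 36+12+20+11+6+3 = 88
00 - E3 - G3 - H4 - X8 - A3 - 00: 36+37+25+31+11+8 = 148
00 - E3 - G3 - H4 - A3 - X8 - 00: 36+37+25+20+11+7 = 136
00 - E3 - G3 - X8 - H4 - A3 - 00: 36+37+6+31+20+8 = 138
00 - E3 - G3 - X8 - A3 - H4 - 00: 36+37+6+11+20+24 = 134
00 - E3 - G3 - A3 - H4 - X8 - 00: 36+37+5+20+31+7 = 136
00 - E3 - G3 - A3 - X8 - H4 - 00: 36+37+5+11+31+24 = 144
00 - E3 - X8 - H4 - G3 - A3 - 00: 36+43+31+25+5+8 = 148
00 - E3 - X8 - H4 - A3 - G3 - 00: 36+43+31+20+5+3 = 138
… (46 more)
The minimum is 86.
One optimal route: 00 → E3 → H4 → A3 → G3 → X8 → 00 (or its reverse).

Minimum total distance: 86 blocks.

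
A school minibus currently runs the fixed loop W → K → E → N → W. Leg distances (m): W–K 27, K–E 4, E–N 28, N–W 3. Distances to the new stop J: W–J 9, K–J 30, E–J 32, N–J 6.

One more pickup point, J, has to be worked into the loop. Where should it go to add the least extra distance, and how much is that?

+10 m — insert J between E and N.

Insertion cost between consecutive stops i–j is d(i,J) + d(J,j) − d(i,j):
  between W and K: 9 + 30 − 27 = 12
  between K and E: 30 + 32 − 4 = 58
  between E and N: 32 + 6 − 28 = 10
  between N and W: 6 + 9 − 3 = 12
Cheapest insertion is between E and N, adding 10.
New total = 62 + 10 = 72.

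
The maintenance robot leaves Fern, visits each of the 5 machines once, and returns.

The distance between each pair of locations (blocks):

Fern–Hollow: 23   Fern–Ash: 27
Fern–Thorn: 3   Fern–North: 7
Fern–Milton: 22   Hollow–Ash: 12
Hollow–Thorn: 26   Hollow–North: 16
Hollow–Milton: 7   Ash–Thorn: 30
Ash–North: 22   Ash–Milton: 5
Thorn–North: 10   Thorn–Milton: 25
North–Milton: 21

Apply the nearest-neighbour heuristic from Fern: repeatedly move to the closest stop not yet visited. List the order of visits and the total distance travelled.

Fern → [Thorn:3 / North:7 / Milton:22 / Hollow:23 / Ash:27] → Thorn (3)
Thorn → [North:10 / Milton:25 / Hollow:26 / Ash:30] → North (10)
North → [Hollow:16 / Milton:21 / Ash:22] → Hollow (16)
Hollow → [Milton:7 / Ash:12] → Milton (7)
Milton → [Ash:5] → Ash (5)
Return Ash→Fern: 27.
Total = 3 + 10 + 16 + 7 + 5 + 27 = 68.

Nearest-neighbour total = 68 blocks; route Fern → Thorn → North → Hollow → Milton → Ash → Fern.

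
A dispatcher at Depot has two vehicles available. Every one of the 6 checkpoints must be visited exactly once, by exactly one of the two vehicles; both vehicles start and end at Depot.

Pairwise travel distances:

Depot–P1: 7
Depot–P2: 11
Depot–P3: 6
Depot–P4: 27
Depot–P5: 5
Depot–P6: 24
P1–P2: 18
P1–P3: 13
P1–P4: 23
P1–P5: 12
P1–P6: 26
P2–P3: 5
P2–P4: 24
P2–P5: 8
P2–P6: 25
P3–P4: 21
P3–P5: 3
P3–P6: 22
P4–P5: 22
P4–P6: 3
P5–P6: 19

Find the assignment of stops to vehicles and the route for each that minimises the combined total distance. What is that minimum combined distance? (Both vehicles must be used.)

76 — the smallest possible combined total.

Try each way of splitting the stops between the two vehicles (each non-empty) and, for each split, find the best tour for each vehicle:
  {P1} + {P2, P3, P4, P5, P6}: 14 + 62 = 76
  {P2} + {P1, P3, P4, P5, P6}: 22 + 61 = 83
  {P1, P2} + {P3, P4, P5, P6}: 36 + 54 = 90
  {P3} + {P1, P2, P4, P5, P6}: 12 + 71 = 83
  {P1, P3} + {P2, P4, P5, P6}: 26 + 62 = 88
  {P2, P3} + {P1, P4, P5, P6}: 22 + 57 = 79
  … (31 splits in total)
Best: vehicle 1 Depot → P1 → Depot = 14; vehicle 2 Depot → P3 → P2 → P4 → P6 → P5 → Depot = 62; combined 76.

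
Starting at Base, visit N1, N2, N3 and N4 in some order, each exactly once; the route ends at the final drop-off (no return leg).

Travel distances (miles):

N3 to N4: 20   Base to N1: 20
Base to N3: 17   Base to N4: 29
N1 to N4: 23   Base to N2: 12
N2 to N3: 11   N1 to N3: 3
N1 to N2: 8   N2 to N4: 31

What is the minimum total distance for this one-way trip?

There are 4! = 24 possible orderings.
Base - N1 - N2 - N3 - N4: 20+8+11+20 = 59
Base - N1 - N2 - N4 - N3: 20+8+31+20 = 79
Base - N1 - N3 - N2 - N4: 20+3+11+31 = 65
Base - N1 - N3 - N4 - N2: 20+3+20+31 = 74
Base - N1 - N4 - N2 - N3: 20+23+31+11 = 85
Base - N1 - N4 - N3 - N2: 20+23+20+11 = 74
Base - N2 - N1 - N3 - N4: 12+8+3+20 = 43
Base - N2 - N1 - N4 - N3: 12+8+23+20 = 63
Base - N2 - N3 - N1 - N4: 12+11+3+23 = 49
Base - N2 - N3 - N4 - N1: 12+11+20+23 = 66
Base - N2 - N4 - N1 - N3: 12+31+23+3 = 69
Base - N2 - N4 - N3 - N1: 12+31+20+3 = 66
Base - N3 - N1 - N2 - N4: 17+3+8+31 = 59
Base - N3 - N1 - N4 - N2: 17+3+23+31 = 74
… (10 more)
The minimum is 43.
One shortest path: Base → N2 → N1 → N3 → N4.

Shortest open route: 43 miles.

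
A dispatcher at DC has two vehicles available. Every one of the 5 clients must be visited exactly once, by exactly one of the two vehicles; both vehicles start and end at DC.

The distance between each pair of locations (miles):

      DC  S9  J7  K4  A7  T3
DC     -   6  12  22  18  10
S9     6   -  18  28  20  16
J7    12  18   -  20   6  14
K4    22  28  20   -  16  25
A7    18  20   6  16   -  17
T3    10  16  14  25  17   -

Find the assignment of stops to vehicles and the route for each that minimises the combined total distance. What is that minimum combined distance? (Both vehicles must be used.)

80 miles — the smallest possible combined total.

There are 2^4 − 1 = 15 ways to divide the 5 stops into two non-empty groups. For each, the best each vehicle can do is its own shortest tour through its group:
  {S9} + {J7, K4, A7, T3}: 12 + 68 = 80
  {J7} + {S9, K4, A7, T3}: 24 + 77 = 101
  {S9, J7} + {K4, A7, T3}: 36 + 65 = 101
  {K4} + {S9, J7, A7, T3}: 44 + 56 = 100
  {S9, K4} + {J7, A7, T3}: 56 + 45 = 101
  {J7, K4} + {S9, A7, T3}: 54 + 53 = 107
  … (15 splits in total)
Best: vehicle 1 DC → S9 → DC = 12; vehicle 2 DC → K4 → A7 → J7 → T3 → DC = 68; combined 80.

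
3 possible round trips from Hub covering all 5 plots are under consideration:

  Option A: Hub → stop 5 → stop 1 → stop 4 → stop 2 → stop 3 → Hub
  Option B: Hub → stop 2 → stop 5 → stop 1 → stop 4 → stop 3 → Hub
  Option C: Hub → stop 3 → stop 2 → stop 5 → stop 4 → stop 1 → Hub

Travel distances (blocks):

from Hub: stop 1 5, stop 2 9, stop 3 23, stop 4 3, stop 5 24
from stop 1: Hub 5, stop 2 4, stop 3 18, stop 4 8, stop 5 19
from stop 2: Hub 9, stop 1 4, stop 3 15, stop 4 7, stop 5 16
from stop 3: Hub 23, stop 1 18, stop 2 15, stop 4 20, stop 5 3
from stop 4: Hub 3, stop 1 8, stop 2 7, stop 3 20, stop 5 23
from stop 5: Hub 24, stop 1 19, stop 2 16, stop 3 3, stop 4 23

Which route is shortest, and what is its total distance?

Option A: 24 + 19 + 8 + 7 + 15 + 23 = 96
Option B: 9 + 16 + 19 + 8 + 20 + 23 = 95
Option C: 23 + 15 + 16 + 23 + 8 + 5 = 90

90 blocks — Option C is the shortest.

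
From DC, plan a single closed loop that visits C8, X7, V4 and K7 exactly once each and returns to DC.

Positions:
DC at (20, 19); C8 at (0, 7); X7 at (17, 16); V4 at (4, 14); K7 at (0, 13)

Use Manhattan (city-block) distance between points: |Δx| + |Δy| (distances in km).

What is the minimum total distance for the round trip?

Minimum total distance: 64 km.

With 4 stops there are 4!/2 = 12 distinct round trips (a route and its reverse cost the same).
DC → C8 → X7 → V4 → K7 → DC: 32+26+15+5+26 = 104
DC → C8 → X7 → K7 → V4 → DC: 32+26+20+5+21 = 104
DC → C8 → V4 → X7 → K7 → DC: 32+11+15+20+26 = 104
DC → C8 → V4 → K7 → X7 → DC: 32+11+5+20+6 = 74
DC → C8 → K7 → X7 → V4 → DC: 32+6+20+15+21 = 94
DC → C8 → K7 → V4 → X7 → DC: 32+6+5+15+6 = 64
DC → X7 → C8 → V4 → K7 → DC: 6+26+11+5+26 = 74
DC → X7 → C8 → K7 → V4 → DC: 6+26+6+5+21 = 64
DC → X7 → V4 → C8 → K7 → DC: 6+15+11+6+26 = 64
DC → X7 → K7 → C8 → V4 → DC: 6+20+6+11+21 = 64
DC → V4 → C8 → X7 → K7 → DC: 21+11+26+20+26 = 104
DC → V4 → X7 → C8 → K7 → DC: 21+15+26+6+26 = 94
The minimum is 64.
One optimal route: DC → C8 → K7 → V4 → X7 → DC (or its reverse).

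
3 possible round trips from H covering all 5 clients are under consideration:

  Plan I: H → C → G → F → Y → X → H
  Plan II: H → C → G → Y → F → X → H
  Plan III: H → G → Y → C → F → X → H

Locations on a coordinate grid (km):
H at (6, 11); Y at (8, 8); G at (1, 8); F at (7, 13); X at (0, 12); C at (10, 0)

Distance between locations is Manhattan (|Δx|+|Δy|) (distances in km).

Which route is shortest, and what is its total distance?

Plan I: 15 + 17 + 11 + 6 + 12 + 7 = 68
Plan II: 15 + 17 + 7 + 6 + 8 + 7 = 60
Plan III: 8 + 7 + 10 + 16 + 8 + 7 = 56

56 km — Plan III is the shortest.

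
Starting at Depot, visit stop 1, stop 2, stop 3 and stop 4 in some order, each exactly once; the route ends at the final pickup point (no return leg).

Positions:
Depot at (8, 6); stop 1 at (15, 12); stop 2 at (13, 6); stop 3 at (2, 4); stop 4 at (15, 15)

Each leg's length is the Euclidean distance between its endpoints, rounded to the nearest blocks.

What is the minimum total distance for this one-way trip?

There are 4! = 24 possible orderings.
Depot → stop 1 → stop 2 → stop 3 → stop 4: 9+6+11+17 = 43
Depot → stop 1 → stop 2 → stop 4 → stop 3: 9+6+9+17 = 41
Depot → stop 1 → stop 3 → stop 2 → stop 4: 9+15+11+9 = 44
Depot → stop 1 → stop 3 → stop 4 → stop 2: 9+15+17+9 = 50
Depot → stop 1 → stop 4 → stop 2 → stop 3: 9+3+9+11 = 32
Depot → stop 1 → stop 4 → stop 3 → stop 2: 9+3+17+11 = 40
Depot → stop 2 → stop 1 → stop 3 → stop 4: 5+6+15+17 = 43
Depot → stop 2 → stop 1 → stop 4 → stop 3: 5+6+3+17 = 31
Depot → stop 2 → stop 3 → stop 1 → stop 4: 5+11+15+3 = 34
Depot → stop 2 → stop 3 → stop 4 → stop 1: 5+11+17+3 = 36
Depot → stop 2 → stop 4 → stop 1 → stop 3: 5+9+3+15 = 32
Depot → stop 2 → stop 4 → stop 3 → stop 1: 5+9+17+15 = 46
Depot → stop 3 → stop 1 → stop 2 → stop 4: 6+15+6+9 = 36
Depot → stop 3 → stop 1 → stop 4 → stop 2: 6+15+3+9 = 33
… (10 more)
Depot → stop 3 → stop 2 → stop 1 → stop 4: 6+11+6+3 = 26  ← best
The minimum is 26.
One shortest path: Depot → stop 3 → stop 2 → stop 1 → stop 4.

Minimum one-way distance = 26 blocks.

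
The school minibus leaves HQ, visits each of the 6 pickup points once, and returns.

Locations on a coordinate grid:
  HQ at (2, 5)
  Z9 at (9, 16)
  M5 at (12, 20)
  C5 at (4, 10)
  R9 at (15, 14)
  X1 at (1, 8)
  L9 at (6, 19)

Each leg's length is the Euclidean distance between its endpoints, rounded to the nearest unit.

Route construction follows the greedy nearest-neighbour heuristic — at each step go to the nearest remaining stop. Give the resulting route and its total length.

From HQ: distances to unvisited — X1=3, C5=5, Z9=13, L9=15, R9=16, M5=18. Nearest is X1 (3).
From X1: distances to unvisited — C5=4, Z9=11, L9=12, R9=15, M5=16. Nearest is C5 (4).
From C5: distances to unvisited — Z9=8, L9=9, R9=12, M5=13. Nearest is Z9 (8).
From Z9: distances to unvisited — L9=4, M5=5, R9=6. Nearest is L9 (4).
From L9: distances to unvisited — M5=6, R9=10. Nearest is M5 (6).
From M5: distances to unvisited — R9=7. Nearest is R9 (7).
Return R9→HQ: 16.
Total = 3 + 4 + 8 + 4 + 6 + 7 + 16 = 48.

48 along HQ → X1 → C5 → Z9 → L9 → M5 → R9 → HQ.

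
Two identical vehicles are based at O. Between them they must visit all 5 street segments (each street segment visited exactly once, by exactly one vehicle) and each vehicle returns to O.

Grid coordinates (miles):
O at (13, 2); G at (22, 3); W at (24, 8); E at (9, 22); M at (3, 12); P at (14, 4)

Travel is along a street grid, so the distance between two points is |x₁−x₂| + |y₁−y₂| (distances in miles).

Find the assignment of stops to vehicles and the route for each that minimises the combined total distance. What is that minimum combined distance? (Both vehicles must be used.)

There are 2^4 − 1 = 15 ways to divide the 5 stops into two non-empty groups. For each, the best each vehicle can do is its own shortest tour through its group:
  {G} + {W, E, M, P}: 20 + 82 = 102
  {W} + {G, E, M, P}: 34 + 78 = 112
  {G, W} + {E, M, P}: 34 + 62 = 96
  {E} + {G, W, M, P}: 48 + 64 = 112
  {G, E} + {W, M, P}: 66 + 62 = 128
  {W, E} + {G, M, P}: 70 + 58 = 128
  … (15 splits in total)
  {G, W, E, M} + {P}: 82 + 6 = 88  ← best
Best: vehicle 1 O → G → W → E → M → O = 82; vehicle 2 O → P → O = 6; combined 88.

88 miles — the smallest possible combined total.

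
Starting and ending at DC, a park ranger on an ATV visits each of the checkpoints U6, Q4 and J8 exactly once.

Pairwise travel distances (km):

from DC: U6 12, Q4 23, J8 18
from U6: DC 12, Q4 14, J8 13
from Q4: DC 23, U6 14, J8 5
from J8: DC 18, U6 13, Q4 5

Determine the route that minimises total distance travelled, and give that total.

Minimum total distance: 49 km.

There are 3 distinct closed tours to check (reversals are equivalent).
DC - U6 - Q4 - J8 - DC: 12+14+5+18 = 49
DC - U6 - J8 - Q4 - DC: 12+13+5+23 = 53
DC - Q4 - U6 - J8 - DC: 23+14+13+18 = 68
The minimum is 49.
One optimal route: DC → U6 → Q4 → J8 → DC (or its reverse).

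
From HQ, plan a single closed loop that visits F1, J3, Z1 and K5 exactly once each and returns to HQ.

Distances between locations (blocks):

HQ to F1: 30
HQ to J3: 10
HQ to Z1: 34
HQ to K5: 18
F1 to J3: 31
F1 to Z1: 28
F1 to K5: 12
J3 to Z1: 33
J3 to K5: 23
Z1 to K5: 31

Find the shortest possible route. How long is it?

101 blocks — the shortest possible round trip.

There are 12 distinct closed tours to check (reversals are equivalent).
HQ → F1 → J3 → Z1 → K5 → HQ: 30+31+33+31+18 = 143
HQ → F1 → J3 → K5 → Z1 → HQ: 30+31+23+31+34 = 149
HQ → F1 → Z1 → J3 → K5 → HQ: 30+28+33+23+18 = 132
HQ → F1 → Z1 → K5 → J3 → HQ: 30+28+31+23+10 = 122
HQ → F1 → K5 → J3 → Z1 → HQ: 30+12+23+33+34 = 132
HQ → F1 → K5 → Z1 → J3 → HQ: 30+12+31+33+10 = 116
HQ → J3 → F1 → Z1 → K5 → HQ: 10+31+28+31+18 = 118
HQ → J3 → F1 → K5 → Z1 → HQ: 10+31+12+31+34 = 118
HQ → J3 → Z1 → F1 → K5 → HQ: 10+33+28+12+18 = 101
HQ → J3 → K5 → F1 → Z1 → HQ: 10+23+12+28+34 = 107
HQ → Z1 → F1 → J3 → K5 → HQ: 34+28+31+23+18 = 134
HQ → Z1 → J3 → F1 → K5 → HQ: 34+33+31+12+18 = 128
The minimum is 101.
One optimal route: HQ → J3 → Z1 → F1 → K5 → HQ (or its reverse).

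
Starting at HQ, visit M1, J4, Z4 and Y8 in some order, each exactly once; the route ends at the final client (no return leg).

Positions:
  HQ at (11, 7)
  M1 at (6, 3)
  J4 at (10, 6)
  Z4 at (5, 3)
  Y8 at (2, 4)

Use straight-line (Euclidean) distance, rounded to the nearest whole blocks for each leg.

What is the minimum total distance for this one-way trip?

10 blocks — the minimum one-way total.

There are 4! = 24 possible orderings.
HQ → M1 → J4 → Z4 → Y8: 6+5+6+3 = 20
HQ → M1 → J4 → Y8 → Z4: 6+5+8+3 = 22
HQ → M1 → Z4 → J4 → Y8: 6+1+6+8 = 21
HQ → M1 → Z4 → Y8 → J4: 6+1+3+8 = 18
HQ → M1 → Y8 → J4 → Z4: 6+4+8+6 = 24
HQ → M1 → Y8 → Z4 → J4: 6+4+3+6 = 19
HQ → J4 → M1 → Z4 → Y8: 1+5+1+3 = 10
HQ → J4 → M1 → Y8 → Z4: 1+5+4+3 = 13
HQ → J4 → Z4 → M1 → Y8: 1+6+1+4 = 12
HQ → J4 → Z4 → Y8 → M1: 1+6+3+4 = 14
HQ → J4 → Y8 → M1 → Z4: 1+8+4+1 = 14
HQ → J4 → Y8 → Z4 → M1: 1+8+3+1 = 13
HQ → Z4 → M1 → J4 → Y8: 7+1+5+8 = 21
HQ → Z4 → M1 → Y8 → J4: 7+1+4+8 = 20
… (10 more)
The minimum is 10.
One shortest path: HQ → J4 → M1 → Z4 → Y8.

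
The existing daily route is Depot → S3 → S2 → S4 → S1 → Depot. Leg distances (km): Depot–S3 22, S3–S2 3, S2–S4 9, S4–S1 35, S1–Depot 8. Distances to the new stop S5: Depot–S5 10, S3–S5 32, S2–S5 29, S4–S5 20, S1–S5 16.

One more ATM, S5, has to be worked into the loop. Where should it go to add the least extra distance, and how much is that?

Minimum extra distance: 1 km, inserting S5 between S4 and S1.

Insertion cost between consecutive stops i–j is d(i,S5) + d(S5,j) − d(i,j):
  between Depot and S3: 10 + 32 − 22 = 20
  between S3 and S2: 32 + 29 − 3 = 58
  between S2 and S4: 29 + 20 − 9 = 40
  between S4 and S1: 20 + 16 − 35 = 1
  between S1 and Depot: 16 + 10 − 8 = 18
Cheapest insertion is between S4 and S1, adding 1.
New total = 77 + 1 = 78.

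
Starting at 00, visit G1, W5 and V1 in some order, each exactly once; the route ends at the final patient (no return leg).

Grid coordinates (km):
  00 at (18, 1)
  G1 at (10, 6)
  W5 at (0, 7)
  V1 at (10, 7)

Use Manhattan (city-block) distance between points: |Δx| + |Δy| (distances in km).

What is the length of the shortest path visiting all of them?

Minimum one-way distance = 24 km.

There are 3! = 6 possible orderings.
00 → G1 → W5 → V1: 13+11+10 = 34
00 → G1 → V1 → W5: 13+1+10 = 24
00 → W5 → G1 → V1: 24+11+1 = 36
00 → W5 → V1 → G1: 24+10+1 = 35
00 → V1 → G1 → W5: 14+1+11 = 26
00 → V1 → W5 → G1: 14+10+11 = 35
The minimum is 24.
One shortest path: 00 → G1 → V1 → W5.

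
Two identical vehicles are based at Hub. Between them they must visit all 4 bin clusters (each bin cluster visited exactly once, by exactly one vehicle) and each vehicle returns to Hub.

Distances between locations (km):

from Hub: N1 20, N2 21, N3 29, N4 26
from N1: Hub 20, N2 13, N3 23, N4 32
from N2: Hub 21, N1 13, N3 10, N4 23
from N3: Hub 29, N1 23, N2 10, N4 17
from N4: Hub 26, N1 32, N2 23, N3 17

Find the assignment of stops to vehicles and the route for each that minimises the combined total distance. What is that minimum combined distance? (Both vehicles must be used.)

There are 2^3 − 1 = 7 ways to divide the 4 stops into two non-empty groups. For each, the best each vehicle can do is its own shortest tour through its group:
  {N1} + {N2, N3, N4}: 40 + 74 = 114
  {N2} + {N1, N3, N4}: 42 + 86 = 128
  {N1, N2} + {N3, N4}: 54 + 72 = 126
  {N3} + {N1, N2, N4}: 58 + 82 = 140
  {N1, N3} + {N2, N4}: 72 + 70 = 142
  {N2, N3} + {N1, N4}: 60 + 78 = 138
  … (7 splits in total)
Best: vehicle 1 Hub → N1 → Hub = 40; vehicle 2 Hub → N2 → N3 → N4 → Hub = 74; combined 114.

Minimum combined distance: 114 km.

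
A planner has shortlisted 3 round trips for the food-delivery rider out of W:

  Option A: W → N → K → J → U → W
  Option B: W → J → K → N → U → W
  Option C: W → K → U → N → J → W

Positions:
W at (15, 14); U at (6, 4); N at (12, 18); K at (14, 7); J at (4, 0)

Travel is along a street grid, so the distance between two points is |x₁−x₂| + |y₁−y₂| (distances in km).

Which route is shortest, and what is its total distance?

62 km — Option A is the shortest.

Option A: 7 + 13 + 17 + 6 + 19 = 62
Option B: 25 + 17 + 13 + 20 + 19 = 94
Option C: 8 + 11 + 20 + 26 + 25 = 90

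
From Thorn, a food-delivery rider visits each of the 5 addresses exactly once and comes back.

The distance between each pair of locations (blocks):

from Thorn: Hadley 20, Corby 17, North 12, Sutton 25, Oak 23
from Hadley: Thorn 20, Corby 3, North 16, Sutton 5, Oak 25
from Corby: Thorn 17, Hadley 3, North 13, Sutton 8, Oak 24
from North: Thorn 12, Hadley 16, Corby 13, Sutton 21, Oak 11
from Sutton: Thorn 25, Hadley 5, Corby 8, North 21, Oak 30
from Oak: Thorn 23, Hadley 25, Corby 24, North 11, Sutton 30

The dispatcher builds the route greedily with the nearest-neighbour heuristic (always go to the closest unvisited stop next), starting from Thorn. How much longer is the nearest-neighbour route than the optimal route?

Excess over optimum: 2 blocks.

Thorn: North=12, Corby=17, Hadley=20, Oak=23, Sutton=25 ⇒ North
North: Oak=11, Corby=13, Hadley=16, Sutton=21 ⇒ Oak
Oak: Corby=24, Hadley=25, Sutton=30 ⇒ Corby
Corby: Hadley=3, Sutton=8 ⇒ Hadley
Hadley: Sutton=5 ⇒ Sutton
NN route Thorn → North → Oak → Corby → Hadley → Sutton → Thorn costs 80.
Optimal: Thorn → Corby → Hadley → Sutton → Oak → North → Thorn costs 78 (by enumerating all 60 distinct tours).
Excess = 80 − 78 = 2.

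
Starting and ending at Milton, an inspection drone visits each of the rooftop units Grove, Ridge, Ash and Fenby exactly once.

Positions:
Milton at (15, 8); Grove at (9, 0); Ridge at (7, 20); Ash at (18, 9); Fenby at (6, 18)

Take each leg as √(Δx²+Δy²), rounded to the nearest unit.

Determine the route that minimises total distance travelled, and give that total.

Shortest round trip = 49.

Milton - Grove - Ridge - Ash - Fenby - Milton: 10+20+16+15+13 = 74
Milton - Grove - Ridge - Fenby - Ash - Milton: 10+20+2+15+3 = 50
Milton - Grove - Ash - Ridge - Fenby - Milton: 10+13+16+2+13 = 54
Milton - Grove - Ash - Fenby - Ridge - Milton: 10+13+15+2+14 = 54
Milton - Grove - Fenby - Ridge - Ash - Milton: 10+18+2+16+3 = 49
Milton - Grove - Fenby - Ash - Ridge - Milton: 10+18+15+16+14 = 73
Milton - Ridge - Grove - Ash - Fenby - Milton: 14+20+13+15+13 = 75
Milton - Ridge - Grove - Fenby - Ash - Milton: 14+20+18+15+3 = 70
Milton - Ridge - Ash - Grove - Fenby - Milton: 14+16+13+18+13 = 74
Milton - Ridge - Fenby - Grove - Ash - Milton: 14+2+18+13+3 = 50
Milton - Ash - Grove - Ridge - Fenby - Milton: 3+13+20+2+13 = 51
Milton - Ash - Ridge - Grove - Fenby - Milton: 3+16+20+18+13 = 70
The minimum is 49.
One optimal route: Milton → Grove → Fenby → Ridge → Ash → Milton (or its reverse).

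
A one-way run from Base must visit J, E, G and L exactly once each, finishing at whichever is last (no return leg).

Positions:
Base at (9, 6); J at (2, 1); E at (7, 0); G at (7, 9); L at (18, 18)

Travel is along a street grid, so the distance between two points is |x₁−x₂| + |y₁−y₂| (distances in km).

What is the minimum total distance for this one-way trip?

There are 4! = 24 possible orderings.
Base→J→E→G→L: 12+6+9+20 = 47
Base→J→E→L→G: 12+6+29+20 = 67
Base→J→G→E→L: 12+13+9+29 = 63
Base→J→G→L→E: 12+13+20+29 = 74
Base→J→L→E→G: 12+33+29+9 = 83
Base→J→L→G→E: 12+33+20+9 = 74
Base→E→J→G→L: 8+6+13+20 = 47
Base→E→J→L→G: 8+6+33+20 = 67
Base→E→G→J→L: 8+9+13+33 = 63
Base→E→G→L→J: 8+9+20+33 = 70
Base→E→L→J→G: 8+29+33+13 = 83
Base→E→L→G→J: 8+29+20+13 = 70
Base→G→J→E→L: 5+13+6+29 = 53
Base→G→J→L→E: 5+13+33+29 = 80
… (10 more)
The minimum is 47.
One shortest path: Base → J → E → G → L.

Shortest open route: 47 km.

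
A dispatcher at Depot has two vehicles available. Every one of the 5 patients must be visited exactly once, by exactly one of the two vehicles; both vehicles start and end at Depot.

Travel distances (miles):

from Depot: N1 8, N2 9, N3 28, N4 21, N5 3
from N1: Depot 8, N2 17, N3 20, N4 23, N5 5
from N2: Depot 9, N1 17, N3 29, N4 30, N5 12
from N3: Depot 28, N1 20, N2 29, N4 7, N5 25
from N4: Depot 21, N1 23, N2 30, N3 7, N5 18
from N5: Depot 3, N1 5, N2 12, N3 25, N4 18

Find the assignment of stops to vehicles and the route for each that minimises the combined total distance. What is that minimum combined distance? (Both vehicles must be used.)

Minimum combined distance: 74 miles.

Check every non-empty split of the stops between the two vehicles; for each half take its own optimal tour:
  {N1} + {N2, N3, N4, N5}: 16 + 66 = 82
  {N2} + {N1, N3, N4, N5}: 18 + 56 = 74
  {N1, N2} + {N3, N4, N5}: 34 + 56 = 90
  {N3} + {N1, N2, N4, N5}: 56 + 70 = 126
  {N1, N3} + {N2, N4, N5}: 56 + 60 = 116
  {N2, N3} + {N1, N4, N5}: 66 + 52 = 118
  … (15 splits in total)
Best: vehicle 1 Depot → N2 → Depot = 18; vehicle 2 Depot → N1 → N3 → N4 → N5 → Depot = 56; combined 74.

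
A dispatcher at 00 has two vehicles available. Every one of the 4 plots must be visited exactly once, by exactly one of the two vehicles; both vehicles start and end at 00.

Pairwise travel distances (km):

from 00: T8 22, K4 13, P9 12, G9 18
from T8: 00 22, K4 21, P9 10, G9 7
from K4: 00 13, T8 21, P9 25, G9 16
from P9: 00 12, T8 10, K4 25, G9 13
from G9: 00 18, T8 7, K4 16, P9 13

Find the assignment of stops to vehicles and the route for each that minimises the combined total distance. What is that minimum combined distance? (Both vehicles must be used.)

There are 2^3 − 1 = 7 ways to divide the 4 stops into two non-empty groups. For each, the best each vehicle can do is its own shortest tour through its group:
  {T8} + {K4, P9, G9}: 44 + 54 = 98
  {K4} + {T8, P9, G9}: 26 + 47 = 73
  {T8, K4} + {P9, G9}: 56 + 43 = 99
  {P9} + {T8, K4, G9}: 24 + 58 = 82
  {T8, P9} + {K4, G9}: 44 + 47 = 91
  {K4, P9} + {T8, G9}: 50 + 47 = 97
  … (7 splits in total)
Best: vehicle 1 00 → K4 → 00 = 26; vehicle 2 00 → P9 → T8 → G9 → 00 = 47; combined 73.

Minimum combined distance: 73 km.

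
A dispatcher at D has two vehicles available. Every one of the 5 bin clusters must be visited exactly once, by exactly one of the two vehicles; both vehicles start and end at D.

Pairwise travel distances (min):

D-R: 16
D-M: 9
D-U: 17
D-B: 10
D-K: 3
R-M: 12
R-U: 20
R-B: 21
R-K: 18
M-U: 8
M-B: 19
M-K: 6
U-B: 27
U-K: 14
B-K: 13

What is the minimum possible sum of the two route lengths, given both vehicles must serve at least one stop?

Try each way of splitting the stops between the two vehicles (each non-empty) and, for each split, find the best tour for each vehicle:
  {R} + {M, U, B, K}: 32 + 54 = 86
  {M} + {R, U, B, K}: 18 + 68 = 86
  {R, M} + {U, B, K}: 37 + 54 = 91
  {U} + {R, M, B, K}: 34 + 52 = 86
  {R, U} + {M, B, K}: 53 + 38 = 91
  {M, U} + {R, B, K}: 34 + 52 = 86
  … (15 splits in total)
  {B} + {R, M, U, K}: 20 + 53 = 73  ← best
Best: vehicle 1 D → B → D = 20; vehicle 2 D → R → M → U → K → D = 53; combined 73.

Minimum combined distance: 73 min.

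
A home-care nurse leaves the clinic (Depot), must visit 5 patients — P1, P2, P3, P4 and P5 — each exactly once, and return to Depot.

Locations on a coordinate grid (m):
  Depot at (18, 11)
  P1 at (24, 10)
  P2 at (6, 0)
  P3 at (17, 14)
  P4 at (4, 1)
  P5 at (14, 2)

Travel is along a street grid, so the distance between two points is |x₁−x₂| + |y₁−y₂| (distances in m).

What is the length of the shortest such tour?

Depot-P1-P2-P3-P4-P5-Depot: 7+28+25+26+11+13 = 110
Depot-P1-P2-P3-P5-P4-Depot: 7+28+25+15+11+24 = 110
Depot-P1-P2-P4-P3-P5-Depot: 7+28+3+26+15+13 = 92
Depot-P1-P2-P4-P5-P3-Depot: 7+28+3+11+15+4 = 68
Depot-P1-P2-P5-P3-P4-Depot: 7+28+10+15+26+24 = 110
Depot-P1-P2-P5-P4-P3-Depot: 7+28+10+11+26+4 = 86
Depot-P1-P3-P2-P4-P5-Depot: 7+11+25+3+11+13 = 70
Depot-P1-P3-P2-P5-P4-Depot: 7+11+25+10+11+24 = 88
Depot-P1-P3-P4-P2-P5-Depot: 7+11+26+3+10+13 = 70
Depot-P1-P3-P4-P5-P2-Depot: 7+11+26+11+10+23 = 88
Depot-P1-P3-P5-P2-P4-Depot: 7+11+15+10+3+24 = 70
Depot-P1-P3-P5-P4-P2-Depot: 7+11+15+11+3+23 = 70
Depot-P1-P4-P2-P3-P5-Depot: 7+29+3+25+15+13 = 92
Depot-P1-P4-P2-P5-P3-Depot: 7+29+3+10+15+4 = 68
… (46 more)
The minimum is 68.
One optimal route: Depot → P1 → P2 → P4 → P5 → P3 → Depot (or its reverse).

68 m — the shortest possible round trip.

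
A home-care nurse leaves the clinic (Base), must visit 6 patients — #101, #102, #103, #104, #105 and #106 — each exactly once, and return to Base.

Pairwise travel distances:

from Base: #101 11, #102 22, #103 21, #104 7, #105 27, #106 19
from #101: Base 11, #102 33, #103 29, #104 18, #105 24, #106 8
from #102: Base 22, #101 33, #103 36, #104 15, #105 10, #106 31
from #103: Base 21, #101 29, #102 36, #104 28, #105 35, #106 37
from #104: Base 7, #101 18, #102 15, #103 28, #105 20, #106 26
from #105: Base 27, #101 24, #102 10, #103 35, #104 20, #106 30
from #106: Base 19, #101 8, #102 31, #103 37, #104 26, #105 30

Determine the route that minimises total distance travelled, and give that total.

Minimum total distance: 120.

Base-#101-#102-#103-#104-#105-#106-Base: 11+33+36+28+20+30+19 = 177
Base-#101-#102-#103-#104-#106-#105-Base: 11+33+36+28+26+30+27 = 191
Base-#101-#102-#103-#105-#104-#106-Base: 11+33+36+35+20+26+19 = 180
Base-#101-#102-#103-#105-#106-#104-Base: 11+33+36+35+30+26+7 = 178
Base-#101-#102-#103-#106-#104-#105-Base: 11+33+36+37+26+20+27 = 190
Base-#101-#102-#103-#106-#105-#104-Base: 11+33+36+37+30+20+7 = 174
Base-#101-#102-#104-#103-#105-#106-Base: 11+33+15+28+35+30+19 = 171
Base-#101-#102-#104-#103-#106-#105-Base: 11+33+15+28+37+30+27 = 181
… (352 more)
Base-#103-#101-#106-#105-#102-#104-Base: 21+29+8+30+10+15+7 = 120  ← best
The minimum is 120.
One optimal route: Base → #103 → #101 → #106 → #105 → #102 → #104 → Base (or its reverse).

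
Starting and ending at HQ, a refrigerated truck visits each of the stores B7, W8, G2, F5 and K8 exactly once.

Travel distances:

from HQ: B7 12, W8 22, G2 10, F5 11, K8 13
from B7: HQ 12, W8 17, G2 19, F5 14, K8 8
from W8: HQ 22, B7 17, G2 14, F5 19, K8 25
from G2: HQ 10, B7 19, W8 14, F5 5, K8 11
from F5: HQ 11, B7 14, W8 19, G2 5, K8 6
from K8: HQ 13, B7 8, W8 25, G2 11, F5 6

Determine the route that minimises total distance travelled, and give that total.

There are 60 distinct closed tours to check (reversals are equivalent).
HQ - B7 - W8 - G2 - F5 - K8 - HQ: 12+17+14+5+6+13 = 67
HQ - B7 - W8 - G2 - K8 - F5 - HQ: 12+17+14+11+6+11 = 71
HQ - B7 - W8 - F5 - G2 - K8 - HQ: 12+17+19+5+11+13 = 77
HQ - B7 - W8 - F5 - K8 - G2 - HQ: 12+17+19+6+11+10 = 75
HQ - B7 - W8 - K8 - G2 - F5 - HQ: 12+17+25+11+5+11 = 81
HQ - B7 - W8 - K8 - F5 - G2 - HQ: 12+17+25+6+5+10 = 75
HQ - B7 - G2 - W8 - F5 - K8 - HQ: 12+19+14+19+6+13 = 83
HQ - B7 - G2 - W8 - K8 - F5 - HQ: 12+19+14+25+6+11 = 87
HQ - B7 - G2 - F5 - W8 - K8 - HQ: 12+19+5+19+25+13 = 93
HQ - B7 - G2 - F5 - K8 - W8 - HQ: 12+19+5+6+25+22 = 89
HQ - B7 - G2 - K8 - W8 - F5 - HQ: 12+19+11+25+19+11 = 97
HQ - B7 - G2 - K8 - F5 - W8 - HQ: 12+19+11+6+19+22 = 89
HQ - B7 - F5 - W8 - G2 - K8 - HQ: 12+14+19+14+11+13 = 83
HQ - B7 - F5 - W8 - K8 - G2 - HQ: 12+14+19+25+11+10 = 91
… (46 more)
HQ - G2 - W8 - B7 - K8 - F5 - HQ: 10+14+17+8+6+11 = 66  ← best
The minimum is 66.
One optimal route: HQ → G2 → W8 → B7 → K8 → F5 → HQ (or its reverse).

Shortest round trip = 66.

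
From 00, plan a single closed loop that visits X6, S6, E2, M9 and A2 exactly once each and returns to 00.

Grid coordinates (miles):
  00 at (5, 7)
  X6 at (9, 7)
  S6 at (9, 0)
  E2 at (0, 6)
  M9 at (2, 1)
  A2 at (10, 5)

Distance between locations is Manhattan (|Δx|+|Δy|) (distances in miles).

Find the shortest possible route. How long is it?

Minimum total distance: 34 miles.

There are 60 distinct closed tours to check (reversals are equivalent).
00→X6→S6→E2→M9→A2→00: 4+7+15+7+12+7 = 52
00→X6→S6→E2→A2→M9→00: 4+7+15+11+12+9 = 58
00→X6→S6→M9→E2→A2→00: 4+7+8+7+11+7 = 44
00→X6→S6→M9→A2→E2→00: 4+7+8+12+11+6 = 48
00→X6→S6→A2→E2→M9→00: 4+7+6+11+7+9 = 44
00→X6→S6→A2→M9→E2→00: 4+7+6+12+7+6 = 42
00→X6→E2→S6→M9→A2→00: 4+10+15+8+12+7 = 56
00→X6→E2→S6→A2→M9→00: 4+10+15+6+12+9 = 56
00→X6→E2→M9→S6→A2→00: 4+10+7+8+6+7 = 42
00→X6→E2→M9→A2→S6→00: 4+10+7+12+6+11 = 50
00→X6→E2→A2→S6→M9→00: 4+10+11+6+8+9 = 48
00→X6→E2→A2→M9→S6→00: 4+10+11+12+8+11 = 56
00→X6→M9→S6→E2→A2→00: 4+13+8+15+11+7 = 58
00→X6→M9→S6→A2→E2→00: 4+13+8+6+11+6 = 48
… (46 more)
00→X6→A2→S6→M9→E2→00: 4+3+6+8+7+6 = 34  ← best
The minimum is 34.
One optimal route: 00 → X6 → A2 → S6 → M9 → E2 → 00 (or its reverse).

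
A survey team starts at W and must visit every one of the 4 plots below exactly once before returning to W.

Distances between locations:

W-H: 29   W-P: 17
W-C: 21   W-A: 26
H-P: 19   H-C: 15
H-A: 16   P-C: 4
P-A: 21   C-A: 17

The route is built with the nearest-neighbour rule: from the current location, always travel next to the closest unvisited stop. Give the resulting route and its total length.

Nearest-neighbour total = 78; route W → P → C → H → A → W.

At W the remaining stops are P 17, C 21, A 26, H 29; go to P.
At P the remaining stops are C 4, H 19, A 21; go to C.
At C the remaining stops are H 15, A 17; go to H.
At H the remaining stops are A 16; go to A.
Return A→W: 26.
Total = 17 + 4 + 15 + 16 + 26 = 78.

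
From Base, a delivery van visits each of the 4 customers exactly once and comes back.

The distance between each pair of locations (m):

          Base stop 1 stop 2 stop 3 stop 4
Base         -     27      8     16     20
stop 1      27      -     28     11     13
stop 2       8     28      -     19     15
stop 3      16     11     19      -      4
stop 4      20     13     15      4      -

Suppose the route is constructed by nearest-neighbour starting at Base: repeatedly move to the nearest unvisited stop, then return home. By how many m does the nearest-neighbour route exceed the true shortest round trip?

From Base: stop 2=8, stop 3=16, stop 4=20, stop 1=27 → choose stop 2 (8).
From stop 2: stop 4=15, stop 3=19, stop 1=28 → choose stop 4 (15).
From stop 4: stop 3=4, stop 1=13 → choose stop 3 (4).
From stop 3: stop 1=11 → choose stop 1 (11).
NN route Base → stop 2 → stop 4 → stop 3 → stop 1 → Base costs 65.
Optimal: Base → stop 2 → stop 4 → stop 1 → stop 3 → Base costs 63 (by enumerating all 12 distinct tours).
Excess = 65 − 63 = 2.

2 m longer than the optimal tour.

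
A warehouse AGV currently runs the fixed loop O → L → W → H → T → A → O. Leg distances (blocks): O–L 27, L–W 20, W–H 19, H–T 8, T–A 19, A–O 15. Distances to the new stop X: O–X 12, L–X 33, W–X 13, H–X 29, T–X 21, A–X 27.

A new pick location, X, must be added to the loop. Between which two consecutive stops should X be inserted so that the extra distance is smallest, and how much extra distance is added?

Minimum extra distance: 18 blocks, inserting X between O and L.

Insertion cost between consecutive stops i–j is d(i,X) + d(X,j) − d(i,j):
  between O and L: 12 + 33 − 27 = 18
  between L and W: 33 + 13 − 20 = 26
  between W and H: 13 + 29 − 19 = 23
  between H and T: 29 + 21 − 8 = 42
  between T and A: 21 + 27 − 19 = 29
  between A and O: 27 + 12 − 15 = 24
Cheapest insertion is between O and L, adding 18.
New total = 108 + 18 = 126.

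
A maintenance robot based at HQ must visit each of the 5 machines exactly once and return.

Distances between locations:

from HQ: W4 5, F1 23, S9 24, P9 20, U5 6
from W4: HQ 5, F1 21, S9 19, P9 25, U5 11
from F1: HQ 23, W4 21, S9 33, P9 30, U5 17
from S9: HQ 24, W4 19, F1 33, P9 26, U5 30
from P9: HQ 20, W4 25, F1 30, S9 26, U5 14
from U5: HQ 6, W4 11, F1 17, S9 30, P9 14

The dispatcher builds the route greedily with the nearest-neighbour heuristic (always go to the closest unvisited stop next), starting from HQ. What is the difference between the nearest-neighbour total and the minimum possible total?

Excess over optimum: 9.

HQ: W4=5, U5=6, P9=20, F1=23, S9=24 ⇒ W4
W4: U5=11, S9=19, F1=21, P9=25 ⇒ U5
U5: P9=14, F1=17, S9=30 ⇒ P9
P9: S9=26, F1=30 ⇒ S9
S9: F1=33 ⇒ F1
NN route HQ → W4 → U5 → P9 → S9 → F1 → HQ costs 112.
Optimal: HQ → W4 → S9 → P9 → F1 → U5 → HQ costs 103 (by enumerating all 60 distinct tours).
Excess = 112 − 103 = 9.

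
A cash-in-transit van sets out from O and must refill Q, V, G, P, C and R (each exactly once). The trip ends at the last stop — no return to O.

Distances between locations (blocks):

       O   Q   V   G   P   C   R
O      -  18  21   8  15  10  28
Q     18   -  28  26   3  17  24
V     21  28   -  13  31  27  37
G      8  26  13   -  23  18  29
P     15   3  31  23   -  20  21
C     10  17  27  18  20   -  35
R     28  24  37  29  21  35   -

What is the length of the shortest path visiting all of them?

There are 6! = 720 possible orderings.
O→Q→V→G→P→C→R: 18+28+13+23+20+35 = 137
O→Q→V→G→P→R→C: 18+28+13+23+21+35 = 138
O→Q→V→G→C→P→R: 18+28+13+18+20+21 = 118
O→Q→V→G→C→R→P: 18+28+13+18+35+21 = 133
O→Q→V→G→R→P→C: 18+28+13+29+21+20 = 129
O→Q→V→G→R→C→P: 18+28+13+29+35+20 = 143
O→Q→V→P→G→C→R: 18+28+31+23+18+35 = 153
O→Q→V→P→G→R→C: 18+28+31+23+29+35 = 164
… (712 more)
O→G→V→C→Q→P→R: 8+13+27+17+3+21 = 89  ← best
The minimum is 89.
One shortest path: O → G → V → C → Q → P → R.

89 blocks — the minimum one-way total.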